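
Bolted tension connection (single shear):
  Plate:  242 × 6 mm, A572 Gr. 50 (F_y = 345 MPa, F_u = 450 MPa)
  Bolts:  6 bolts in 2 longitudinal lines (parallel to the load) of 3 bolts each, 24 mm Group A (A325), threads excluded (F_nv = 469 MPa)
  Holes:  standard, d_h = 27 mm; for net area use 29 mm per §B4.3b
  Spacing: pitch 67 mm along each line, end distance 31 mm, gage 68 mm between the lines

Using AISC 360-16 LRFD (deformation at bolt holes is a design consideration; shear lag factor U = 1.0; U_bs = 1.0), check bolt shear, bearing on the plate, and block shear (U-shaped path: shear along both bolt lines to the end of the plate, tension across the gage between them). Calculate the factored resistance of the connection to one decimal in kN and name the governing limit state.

Bolt shear: A_b = π(24)²/4 = 452.39 mm². φR_n = 0.75 × 469 × 452.39 × 6 × 1 = 954.8 kN.
Bearing (6 mm plate, F_u = 450 MPa): end bolts L_c = 31 − 27/2 = 17.5, R_n = min(1.2×17.5×6×450, 2.4×24×6×450) = 56.7 kN/bolt; interior L_c = 67 − 27 = 40, R_n = 129.6 kN/bolt. φR_n = 0.75 × (2×56.7 + 4×129.6) = 473.9 kN.
Block shear: shear path 2×[31+2×67] = 2×165 mm, A_gv = 1980, A_nv = 2×(165 − 2.5×29)×6 = 1110 mm²; tension across gage: (68 − 1×29)×6 = 234 mm². R_n = min(0.6×450×1110, 0.6×345×1980) + 1.0×450×234 = min(299.7, 409.86) + 105.3 = 405 kN. φR_n = 0.75 × 405 = 303.8 kN.
Governing: min(954.8, 473.9, 303.8) = 303.8 kN → block shear.

303.8 kN (block shear governs)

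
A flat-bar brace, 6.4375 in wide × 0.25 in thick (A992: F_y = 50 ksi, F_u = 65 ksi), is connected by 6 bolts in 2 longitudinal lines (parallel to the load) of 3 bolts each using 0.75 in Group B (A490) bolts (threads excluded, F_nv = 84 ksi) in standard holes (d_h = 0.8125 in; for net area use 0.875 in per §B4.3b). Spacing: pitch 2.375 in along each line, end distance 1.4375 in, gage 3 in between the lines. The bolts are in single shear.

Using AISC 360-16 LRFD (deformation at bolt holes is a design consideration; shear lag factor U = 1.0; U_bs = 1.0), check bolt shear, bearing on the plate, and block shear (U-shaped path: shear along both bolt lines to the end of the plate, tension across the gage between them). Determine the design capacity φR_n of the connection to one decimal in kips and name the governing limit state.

84.4 kips (block shear governs)

Bolt shear: A_b = π(0.75)²/4 = 0.44179 in². φR_n = 0.75 × 84 × 0.44179 × 6 × 1 = 167.0 kips.
Bearing (0.25 in plate, F_u = 65 ksi): end bolts L_c = 1.4375 − 0.8125/2 = 1.03125, R_n = min(1.2×1.03125×0.25×65, 2.4×0.75×0.25×65) = 20.109 kips/bolt; interior L_c = 2.375 − 0.8125 = 1.5625, R_n = 29.25 kips/bolt. φR_n = 0.75 × (2×20.109 + 4×29.25) = 117.9 kips.
Block shear: shear path 2×[1.4375+2×2.375] = 2×6.1875 in, A_gv = 3.0938, A_nv = 2×(6.1875 − 2.5×0.875)×0.25 = 2 in²; tension across gage: (3 − 1×0.875)×0.25 = 0.53125 in². R_n = min(0.6×65×2, 0.6×50×3.0938) + 1.0×65×0.53125 = min(78, 92.814) + 34.531 = 112.53 kips. φR_n = 0.75 × 112.53 = 84.4 kips.
Governing: min(167.0, 117.9, 84.4) = 84.4 kips → block shear.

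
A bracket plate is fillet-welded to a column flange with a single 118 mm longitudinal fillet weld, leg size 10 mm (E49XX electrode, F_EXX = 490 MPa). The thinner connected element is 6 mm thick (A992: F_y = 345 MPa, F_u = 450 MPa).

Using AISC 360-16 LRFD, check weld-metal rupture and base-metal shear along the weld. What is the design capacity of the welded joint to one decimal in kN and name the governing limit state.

143.4 kN (base-metal shear governs)

Weld metal: throat = 0.707×10 = 7.07 mm, L = 118 mm. φR_n = 0.75 × 0.6 × 490 × 7.07 × 118 = 184.0 kN.
Base metal shear (6 mm plate): yield φR_n = 1.0×0.6×345×6×118 = 146.6 kN; rupture φR_n = 0.75×0.6×450×6×118 = 143.4 kN; take 143.4 kN (rupture).
Governing: min(184.0, 143.4) = 143.4 kN → base-metal shear.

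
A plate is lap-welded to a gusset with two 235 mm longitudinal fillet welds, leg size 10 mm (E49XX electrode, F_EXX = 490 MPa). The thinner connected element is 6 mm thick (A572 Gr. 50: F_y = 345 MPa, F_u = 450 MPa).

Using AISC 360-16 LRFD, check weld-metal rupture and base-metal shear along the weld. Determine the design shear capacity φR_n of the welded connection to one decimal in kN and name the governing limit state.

571.1 kN (base-metal shear governs)

Weld metal: throat = 0.707×10 = 7.07 mm, L = 2×235 = 470 mm. φR_n = 0.75 × 0.6 × 490 × 7.07 × 470 = 732.7 kN.
Base metal shear (6 mm plate): yield φR_n = 1.0×0.6×345×6×470 = 583.7 kN; rupture φR_n = 0.75×0.6×450×6×470 = 571.1 kN; take 571.1 kN (rupture).
Governing: min(732.7, 571.1) = 571.1 kN → base-metal shear.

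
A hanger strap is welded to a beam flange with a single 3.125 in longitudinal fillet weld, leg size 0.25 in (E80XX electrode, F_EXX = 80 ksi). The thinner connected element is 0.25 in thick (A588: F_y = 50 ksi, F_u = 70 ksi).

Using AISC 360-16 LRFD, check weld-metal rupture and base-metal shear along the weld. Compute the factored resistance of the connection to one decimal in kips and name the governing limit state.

19.9 kips (weld metal governs)

Weld metal: throat = 0.707×0.25 = 0.17675 in, L = 3.125 in. φR_n = 0.75 × 0.6 × 80 × 0.17675 × 3.125 = 19.9 kips.
Base metal shear (0.25 in plate): yield φR_n = 1.0×0.6×50×0.25×3.125 = 23.4 kips; rupture φR_n = 0.75×0.6×70×0.25×3.125 = 24.6 kips; take 23.4 kips (yield).
Governing: min(19.9, 23.4) = 19.9 kips → weld metal.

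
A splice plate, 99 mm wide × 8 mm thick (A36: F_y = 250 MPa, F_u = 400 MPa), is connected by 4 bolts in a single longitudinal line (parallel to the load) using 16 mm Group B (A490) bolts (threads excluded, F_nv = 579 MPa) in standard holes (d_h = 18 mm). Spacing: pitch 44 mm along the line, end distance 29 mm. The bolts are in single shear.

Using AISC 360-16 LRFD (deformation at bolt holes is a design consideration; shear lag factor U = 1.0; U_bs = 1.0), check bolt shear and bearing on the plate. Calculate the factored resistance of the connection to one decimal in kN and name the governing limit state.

Bolt shear: A_b = π(16)²/4 = 201.06 mm². φR_n = 0.75 × 579 × 201.06 × 4 × 1 = 349.2 kN.
Bearing (8 mm plate, F_u = 400 MPa): end bolts L_c = 29 − 18/2 = 20, R_n = min(1.2×20×8×400, 2.4×16×8×400) = 76.8 kN/bolt; interior L_c = 44 − 18 = 26, R_n = 99.84 kN/bolt. φR_n = 0.75 × (1×76.8 + 3×99.84) = 282.2 kN.
Governing: min(349.2, 282.2) = 282.2 kN → bearing.

282.2 kN (bearing governs)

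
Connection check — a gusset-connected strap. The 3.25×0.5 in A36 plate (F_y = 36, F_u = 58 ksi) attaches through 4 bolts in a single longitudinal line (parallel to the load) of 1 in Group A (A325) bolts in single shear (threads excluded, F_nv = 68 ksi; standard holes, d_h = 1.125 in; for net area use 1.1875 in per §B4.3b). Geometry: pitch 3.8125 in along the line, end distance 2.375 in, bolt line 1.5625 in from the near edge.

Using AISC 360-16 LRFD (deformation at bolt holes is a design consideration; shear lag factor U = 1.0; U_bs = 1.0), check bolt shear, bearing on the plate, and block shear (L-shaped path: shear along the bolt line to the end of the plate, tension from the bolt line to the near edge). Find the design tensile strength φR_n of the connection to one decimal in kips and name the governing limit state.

133.0 kips (block shear governs)

Bolt shear: A_b = π(1)²/4 = 0.7854 in². φR_n = 0.75 × 68 × 0.7854 × 4 × 1 = 160.2 kips.
Bearing (0.5 in plate, F_u = 58 ksi): end bolts L_c = 2.375 − 1.125/2 = 1.8125, R_n = min(1.2×1.8125×0.5×58, 2.4×1×0.5×58) = 63.075 kips/bolt; interior L_c = 3.8125 − 1.125 = 2.6875, R_n = 69.6 kips/bolt. φR_n = 0.75 × (1×63.075 + 3×69.6) = 203.9 kips.
Block shear: shear path 1×[2.375+3×3.8125] = 1×13.8125 in, A_gv = 6.9063, A_nv = 1×(13.8125 − 3.5×1.1875)×0.5 = 4.8281 in²; tension to near edge: (1.5625 − 0.5×1.1875)×0.5 = 0.48438 in². R_n = min(0.6×58×4.8281, 0.6×36×6.9063) + 1.0×58×0.48438 = min(168.02, 149.18) + 28.094 = 177.27 kips. φR_n = 0.75 × 177.27 = 133.0 kips.
Governing: min(160.2, 203.9, 133.0) = 133.0 kips → block shear.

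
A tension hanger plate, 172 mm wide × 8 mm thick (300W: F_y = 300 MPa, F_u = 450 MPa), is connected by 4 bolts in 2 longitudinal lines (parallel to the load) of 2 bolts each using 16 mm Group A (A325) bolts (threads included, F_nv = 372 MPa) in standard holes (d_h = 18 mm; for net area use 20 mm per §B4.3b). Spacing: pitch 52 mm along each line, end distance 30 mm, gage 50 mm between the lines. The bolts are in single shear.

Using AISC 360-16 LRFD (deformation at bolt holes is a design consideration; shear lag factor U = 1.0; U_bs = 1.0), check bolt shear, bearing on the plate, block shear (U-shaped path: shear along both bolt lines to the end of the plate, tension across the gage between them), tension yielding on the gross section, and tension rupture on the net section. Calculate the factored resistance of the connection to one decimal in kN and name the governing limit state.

Bolt shear: A_b = π(16)²/4 = 201.06 mm². φR_n = 0.75 × 372 × 201.06 × 4 × 1 = 224.4 kN.
Bearing (8 mm plate, F_u = 450 MPa): end bolts L_c = 30 − 18/2 = 21, R_n = min(1.2×21×8×450, 2.4×16×8×450) = 90.72 kN/bolt; interior L_c = 52 − 18 = 34, R_n = 138.24 kN/bolt. φR_n = 0.75 × (2×90.72 + 2×138.24) = 343.4 kN.
Block shear: shear path 2×[30+1×52] = 2×82 mm, A_gv = 1312, A_nv = 2×(82 − 1.5×20)×8 = 832 mm²; tension across gage: (50 − 1×20)×8 = 240 mm². R_n = min(0.6×450×832, 0.6×300×1312) + 1.0×450×240 = min(224.64, 236.16) + 108 = 332.64 kN. φR_n = 0.75 × 332.64 = 249.5 kN.
Tension yield (gross): A_g = 172×8 = 1376 mm². φR_n = 0.90 × 300 × 1376 = 371.5 kN.
Tension rupture (net): A_n = (172 − 2×20)×8 = 1056 mm² (U = 1.0, A_e = A_n). φR_n = 0.75 × 450 × 1056 = 356.4 kN.
Governing: min(224.4, 343.4, 249.5, 371.5, 356.4) = 224.4 kN → bolt shear.

224.4 kN (bolt shear governs)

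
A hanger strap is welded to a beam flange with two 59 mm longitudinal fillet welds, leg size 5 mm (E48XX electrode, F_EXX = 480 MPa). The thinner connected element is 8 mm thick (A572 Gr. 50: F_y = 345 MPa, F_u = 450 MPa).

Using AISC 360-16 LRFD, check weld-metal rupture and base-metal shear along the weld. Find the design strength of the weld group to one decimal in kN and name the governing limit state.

90.1 kN (weld metal governs)

Weld metal: throat = 0.707×5 = 3.535 mm, L = 2×59 = 118 mm. φR_n = 0.75 × 0.6 × 480 × 3.535 × 118 = 90.1 kN.
Base metal shear (8 mm plate): yield φR_n = 1.0×0.6×345×8×118 = 195.4 kN; rupture φR_n = 0.75×0.6×450×8×118 = 191.2 kN; take 191.2 kN (rupture).
Governing: min(90.1, 191.2) = 90.1 kN → weld metal.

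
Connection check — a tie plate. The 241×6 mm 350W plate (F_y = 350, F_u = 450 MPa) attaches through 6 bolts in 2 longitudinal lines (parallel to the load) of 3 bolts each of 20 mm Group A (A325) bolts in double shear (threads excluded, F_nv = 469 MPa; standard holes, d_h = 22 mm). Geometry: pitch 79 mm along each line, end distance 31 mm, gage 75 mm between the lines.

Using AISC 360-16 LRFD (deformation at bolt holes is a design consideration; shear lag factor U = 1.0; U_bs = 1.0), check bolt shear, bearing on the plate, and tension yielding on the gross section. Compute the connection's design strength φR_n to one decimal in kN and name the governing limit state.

Bolt shear: A_b = π(20)²/4 = 314.16 mm². φR_n = 0.75 × 469 × 314.16 × 6 × 2 = 1326.1 kN.
Bearing (6 mm plate, F_u = 450 MPa): end bolts L_c = 31 − 22/2 = 20, R_n = min(1.2×20×6×450, 2.4×20×6×450) = 64.8 kN/bolt; interior L_c = 79 − 22 = 57, R_n = 129.6 kN/bolt. φR_n = 0.75 × (2×64.8 + 4×129.6) = 486.0 kN.
Tension yield (gross): A_g = 241×6 = 1446 mm². φR_n = 0.90 × 350 × 1446 = 455.5 kN.
Governing: min(1326.1, 486.0, 455.5) = 455.5 kN → gross-section yield.

455.5 kN (gross-section yield governs)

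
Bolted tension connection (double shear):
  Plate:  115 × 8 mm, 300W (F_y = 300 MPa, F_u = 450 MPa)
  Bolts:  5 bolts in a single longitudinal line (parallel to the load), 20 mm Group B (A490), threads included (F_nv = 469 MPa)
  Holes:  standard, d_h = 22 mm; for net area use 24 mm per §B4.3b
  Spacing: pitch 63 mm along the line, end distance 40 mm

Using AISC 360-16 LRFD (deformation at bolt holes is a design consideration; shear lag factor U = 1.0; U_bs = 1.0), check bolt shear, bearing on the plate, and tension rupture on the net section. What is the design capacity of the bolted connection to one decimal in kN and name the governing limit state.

245.7 kN (net-section rupture governs)

Bolt shear: A_b = π(20)²/4 = 314.16 mm². φR_n = 0.75 × 469 × 314.16 × 5 × 2 = 1105.1 kN.
Bearing (8 mm plate, F_u = 450 MPa): end bolts L_c = 40 − 22/2 = 29, R_n = min(1.2×29×8×450, 2.4×20×8×450) = 125.28 kN/bolt; interior L_c = 63 − 22 = 41, R_n = 172.8 kN/bolt. φR_n = 0.75 × (1×125.28 + 4×172.8) = 612.4 kN.
Tension rupture (net): A_n = (115 − 1×24)×8 = 728 mm² (U = 1.0, A_e = A_n). φR_n = 0.75 × 450 × 728 = 245.7 kN.
Governing: min(1105.1, 612.4, 245.7) = 245.7 kN → net-section rupture.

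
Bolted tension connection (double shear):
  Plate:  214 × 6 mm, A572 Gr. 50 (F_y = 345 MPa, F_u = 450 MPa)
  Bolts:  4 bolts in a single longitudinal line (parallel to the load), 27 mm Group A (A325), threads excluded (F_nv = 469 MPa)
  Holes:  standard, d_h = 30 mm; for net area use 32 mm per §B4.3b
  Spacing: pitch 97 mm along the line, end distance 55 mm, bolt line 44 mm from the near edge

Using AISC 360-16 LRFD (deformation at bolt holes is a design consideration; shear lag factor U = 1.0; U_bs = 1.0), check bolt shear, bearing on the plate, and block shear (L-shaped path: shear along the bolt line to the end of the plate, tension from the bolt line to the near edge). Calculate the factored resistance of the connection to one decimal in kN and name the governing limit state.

341.0 kN (block shear governs)

Bolt shear: A_b = π(27)²/4 = 572.56 mm². φR_n = 0.75 × 469 × 572.56 × 4 × 2 = 1611.2 kN.
Bearing (6 mm plate, F_u = 450 MPa): end bolts L_c = 55 − 30/2 = 40, R_n = min(1.2×40×6×450, 2.4×27×6×450) = 129.6 kN/bolt; interior L_c = 97 − 30 = 67, R_n = 174.96 kN/bolt. φR_n = 0.75 × (1×129.6 + 3×174.96) = 490.9 kN.
Block shear: shear path 1×[55+3×97] = 1×346 mm, A_gv = 2076, A_nv = 1×(346 − 3.5×32)×6 = 1404 mm²; tension to near edge: (44 − 0.5×32)×6 = 168 mm². R_n = min(0.6×450×1404, 0.6×345×2076) + 1.0×450×168 = min(379.08, 429.73) + 75.6 = 454.68 kN. φR_n = 0.75 × 454.68 = 341.0 kN.
Governing: min(1611.2, 490.9, 341.0) = 341.0 kN → block shear.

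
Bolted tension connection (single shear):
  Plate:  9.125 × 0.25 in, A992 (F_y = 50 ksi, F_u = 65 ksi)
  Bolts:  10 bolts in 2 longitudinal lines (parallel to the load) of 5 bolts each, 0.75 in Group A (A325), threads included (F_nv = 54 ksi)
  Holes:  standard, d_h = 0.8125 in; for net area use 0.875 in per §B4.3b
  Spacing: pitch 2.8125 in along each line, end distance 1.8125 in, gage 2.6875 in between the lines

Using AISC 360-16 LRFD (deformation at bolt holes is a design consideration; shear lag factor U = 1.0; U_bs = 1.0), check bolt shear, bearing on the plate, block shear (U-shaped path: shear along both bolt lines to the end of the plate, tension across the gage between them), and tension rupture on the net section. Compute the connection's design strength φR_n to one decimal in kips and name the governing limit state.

Bolt shear: A_b = π(0.75)²/4 = 0.44179 in². φR_n = 0.75 × 54 × 0.44179 × 10 × 1 = 178.9 kips.
Bearing (0.25 in plate, F_u = 65 ksi): end bolts L_c = 1.8125 − 0.8125/2 = 1.40625, R_n = min(1.2×1.40625×0.25×65, 2.4×0.75×0.25×65) = 27.422 kips/bolt; interior L_c = 2.8125 − 0.8125 = 2, R_n = 29.25 kips/bolt. φR_n = 0.75 × (2×27.422 + 8×29.25) = 216.6 kips.
Block shear: shear path 2×[1.8125+4×2.8125] = 2×13.0625 in, A_gv = 6.5313, A_nv = 2×(13.0625 − 4.5×0.875)×0.25 = 4.5625 in²; tension across gage: (2.6875 − 1×0.875)×0.25 = 0.45313 in². R_n = min(0.6×65×4.5625, 0.6×50×6.5313) + 1.0×65×0.45313 = min(177.94, 195.94) + 29.453 = 207.39 kips. φR_n = 0.75 × 207.39 = 155.5 kips.
Tension rupture (net): A_n = (9.125 − 2×0.875)×0.25 = 1.8438 in² (U = 1.0, A_e = A_n). φR_n = 0.75 × 65 × 1.8438 = 89.9 kips.
Governing: min(178.9, 216.6, 155.5, 89.9) = 89.9 kips → net-section rupture.

89.9 kips (net-section rupture governs)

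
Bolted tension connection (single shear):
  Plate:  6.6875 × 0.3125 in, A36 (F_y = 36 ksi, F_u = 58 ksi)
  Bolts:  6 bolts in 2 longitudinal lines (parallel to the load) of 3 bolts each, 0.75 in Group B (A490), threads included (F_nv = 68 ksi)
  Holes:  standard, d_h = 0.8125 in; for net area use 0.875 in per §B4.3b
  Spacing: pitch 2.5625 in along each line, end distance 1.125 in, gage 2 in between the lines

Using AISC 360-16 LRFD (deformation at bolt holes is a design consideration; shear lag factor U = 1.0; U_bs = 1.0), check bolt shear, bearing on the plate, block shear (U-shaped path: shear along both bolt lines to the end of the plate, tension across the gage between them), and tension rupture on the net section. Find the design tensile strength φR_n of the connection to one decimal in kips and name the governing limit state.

67.1 kips (net-section rupture governs)

Bolt shear: A_b = π(0.75)²/4 = 0.44179 in². φR_n = 0.75 × 68 × 0.44179 × 6 × 1 = 135.2 kips.
Bearing (0.3125 in plate, F_u = 58 ksi): end bolts L_c = 1.125 − 0.8125/2 = 0.71875, R_n = min(1.2×0.71875×0.3125×58, 2.4×0.75×0.3125×58) = 15.633 kips/bolt; interior L_c = 2.5625 − 0.8125 = 1.75, R_n = 32.625 kips/bolt. φR_n = 0.75 × (2×15.633 + 4×32.625) = 121.3 kips.
Block shear: shear path 2×[1.125+2×2.5625] = 2×6.25 in, A_gv = 3.9063, A_nv = 2×(6.25 − 2.5×0.875)×0.3125 = 2.5391 in²; tension across gage: (2 − 1×0.875)×0.3125 = 0.35156 in². R_n = min(0.6×58×2.5391, 0.6×36×3.9063) + 1.0×58×0.35156 = min(88.361, 84.376) + 20.39 = 104.77 kips. φR_n = 0.75 × 104.77 = 78.6 kips.
Tension rupture (net): A_n = (6.6875 − 2×0.875)×0.3125 = 1.543 in² (U = 1.0, A_e = A_n). φR_n = 0.75 × 58 × 1.543 = 67.1 kips.
Governing: min(135.2, 121.3, 78.6, 67.1) = 67.1 kips → net-section rupture.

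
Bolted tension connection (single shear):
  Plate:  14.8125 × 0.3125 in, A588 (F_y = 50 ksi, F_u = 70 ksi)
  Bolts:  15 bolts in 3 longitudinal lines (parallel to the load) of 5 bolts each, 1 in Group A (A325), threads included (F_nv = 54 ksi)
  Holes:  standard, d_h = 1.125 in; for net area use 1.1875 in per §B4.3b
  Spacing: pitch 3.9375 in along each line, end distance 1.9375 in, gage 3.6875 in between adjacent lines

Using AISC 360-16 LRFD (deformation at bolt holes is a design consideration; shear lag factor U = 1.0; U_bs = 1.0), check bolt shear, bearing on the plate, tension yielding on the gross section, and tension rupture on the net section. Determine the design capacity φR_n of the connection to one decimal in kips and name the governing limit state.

184.6 kips (net-section rupture governs)

Bolt shear: A_b = π(1)²/4 = 0.7854 in². φR_n = 0.75 × 54 × 0.7854 × 15 × 1 = 477.1 kips.
Bearing (0.3125 in plate, F_u = 70 ksi): end bolts L_c = 1.9375 − 1.125/2 = 1.375, R_n = min(1.2×1.375×0.3125×70, 2.4×1×0.3125×70) = 36.094 kips/bolt; interior L_c = 3.9375 − 1.125 = 2.8125, R_n = 52.5 kips/bolt. φR_n = 0.75 × (3×36.094 + 12×52.5) = 553.7 kips.
Tension yield (gross): A_g = 14.8125×0.3125 = 4.6289 in². φR_n = 0.90 × 50 × 4.6289 = 208.3 kips.
Tension rupture (net): A_n = (14.8125 − 3×1.1875)×0.3125 = 3.5156 in² (U = 1.0, A_e = A_n). φR_n = 0.75 × 70 × 3.5156 = 184.6 kips.
Governing: min(477.1, 553.7, 208.3, 184.6) = 184.6 kips → net-section rupture.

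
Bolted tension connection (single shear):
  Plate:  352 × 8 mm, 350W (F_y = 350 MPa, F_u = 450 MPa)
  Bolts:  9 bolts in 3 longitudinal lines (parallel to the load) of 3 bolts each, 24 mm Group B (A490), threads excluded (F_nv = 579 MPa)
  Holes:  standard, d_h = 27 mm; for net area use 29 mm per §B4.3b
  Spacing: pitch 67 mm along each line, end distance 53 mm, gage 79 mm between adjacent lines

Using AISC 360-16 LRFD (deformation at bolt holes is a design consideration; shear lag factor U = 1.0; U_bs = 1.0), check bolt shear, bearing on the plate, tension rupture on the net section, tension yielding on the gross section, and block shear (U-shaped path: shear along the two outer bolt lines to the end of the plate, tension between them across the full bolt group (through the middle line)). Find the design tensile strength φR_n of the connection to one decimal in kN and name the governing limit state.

641.0 kN (block shear governs)

Bolt shear: A_b = π(24)²/4 = 452.39 mm². φR_n = 0.75 × 579 × 452.39 × 9 × 1 = 1768.1 kN.
Bearing (8 mm plate, F_u = 450 MPa): end bolts L_c = 53 − 27/2 = 39.5, R_n = min(1.2×39.5×8×450, 2.4×24×8×450) = 170.64 kN/bolt; interior L_c = 67 − 27 = 40, R_n = 172.8 kN/bolt. φR_n = 0.75 × (3×170.64 + 6×172.8) = 1161.5 kN.
Tension rupture (net): A_n = (352 − 3×29)×8 = 2120 mm² (U = 1.0, A_e = A_n). φR_n = 0.75 × 450 × 2120 = 715.5 kN.
Tension yield (gross): A_g = 352×8 = 2816 mm². φR_n = 0.90 × 350 × 2816 = 887.0 kN.
Block shear: shear path 2×[53+2×67] = 2×187 mm, A_gv = 2992, A_nv = 2×(187 − 2.5×29)×8 = 1832 mm²; tension across gage: (158 − 2×29)×8 = 800 mm². R_n = min(0.6×450×1832, 0.6×350×2992) + 1.0×450×800 = min(494.64, 628.32) + 360 = 854.64 kN. φR_n = 0.75 × 854.64 = 641.0 kN.
Governing: min(1768.1, 1161.5, 715.5, 887.0, 641.0) = 641.0 kN → block shear.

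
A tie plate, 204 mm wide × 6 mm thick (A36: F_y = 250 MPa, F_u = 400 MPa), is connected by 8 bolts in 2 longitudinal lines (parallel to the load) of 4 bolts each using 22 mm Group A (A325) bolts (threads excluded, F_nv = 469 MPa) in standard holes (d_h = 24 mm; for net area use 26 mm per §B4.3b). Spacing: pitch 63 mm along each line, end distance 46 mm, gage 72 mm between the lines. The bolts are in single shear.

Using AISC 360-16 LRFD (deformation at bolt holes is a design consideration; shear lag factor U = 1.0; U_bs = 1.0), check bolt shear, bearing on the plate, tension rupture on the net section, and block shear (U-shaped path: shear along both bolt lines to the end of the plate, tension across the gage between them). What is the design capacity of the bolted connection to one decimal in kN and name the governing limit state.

Bolt shear: A_b = π(22)²/4 = 380.13 mm². φR_n = 0.75 × 469 × 380.13 × 8 × 1 = 1069.7 kN.
Bearing (6 mm plate, F_u = 400 MPa): end bolts L_c = 46 − 24/2 = 34, R_n = min(1.2×34×6×400, 2.4×22×6×400) = 97.92 kN/bolt; interior L_c = 63 − 24 = 39, R_n = 112.32 kN/bolt. φR_n = 0.75 × (2×97.92 + 6×112.32) = 652.3 kN.
Tension rupture (net): A_n = (204 − 2×26)×6 = 912 mm² (U = 1.0, A_e = A_n). φR_n = 0.75 × 400 × 912 = 273.6 kN.
Block shear: shear path 2×[46+3×63] = 2×235 mm, A_gv = 2820, A_nv = 2×(235 − 3.5×26)×6 = 1728 mm²; tension across gage: (72 − 1×26)×6 = 276 mm². R_n = min(0.6×400×1728, 0.6×250×2820) + 1.0×400×276 = min(414.72, 423) + 110.4 = 525.12 kN. φR_n = 0.75 × 525.12 = 393.8 kN.
Governing: min(1069.7, 652.3, 273.6, 393.8) = 273.6 kN → net-section rupture.

273.6 kN (net-section rupture governs)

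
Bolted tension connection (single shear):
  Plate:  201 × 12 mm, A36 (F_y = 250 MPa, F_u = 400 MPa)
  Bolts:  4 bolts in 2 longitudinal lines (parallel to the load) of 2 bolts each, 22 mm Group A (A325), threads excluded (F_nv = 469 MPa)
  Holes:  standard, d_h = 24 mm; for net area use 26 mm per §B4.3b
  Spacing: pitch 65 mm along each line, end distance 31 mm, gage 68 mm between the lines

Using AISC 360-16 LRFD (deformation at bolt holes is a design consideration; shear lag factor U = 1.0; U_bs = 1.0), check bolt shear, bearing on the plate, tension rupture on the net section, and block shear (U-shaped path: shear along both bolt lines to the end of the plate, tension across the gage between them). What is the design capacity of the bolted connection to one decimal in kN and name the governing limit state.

Bolt shear: A_b = π(22)²/4 = 380.13 mm². φR_n = 0.75 × 469 × 380.13 × 4 × 1 = 534.8 kN.
Bearing (12 mm plate, F_u = 400 MPa): end bolts L_c = 31 − 24/2 = 19, R_n = min(1.2×19×12×400, 2.4×22×12×400) = 109.44 kN/bolt; interior L_c = 65 − 24 = 41, R_n = 236.16 kN/bolt. φR_n = 0.75 × (2×109.44 + 2×236.16) = 518.4 kN.
Tension rupture (net): A_n = (201 − 2×26)×12 = 1788 mm² (U = 1.0, A_e = A_n). φR_n = 0.75 × 400 × 1788 = 536.4 kN.
Block shear: shear path 2×[31+1×65] = 2×96 mm, A_gv = 2304, A_nv = 2×(96 − 1.5×26)×12 = 1368 mm²; tension across gage: (68 − 1×26)×12 = 504 mm². R_n = min(0.6×400×1368, 0.6×250×2304) + 1.0×400×504 = min(328.32, 345.6) + 201.6 = 529.92 kN. φR_n = 0.75 × 529.92 = 397.4 kN.
Governing: min(534.8, 518.4, 536.4, 397.4) = 397.4 kN → block shear.

397.4 kN (block shear governs)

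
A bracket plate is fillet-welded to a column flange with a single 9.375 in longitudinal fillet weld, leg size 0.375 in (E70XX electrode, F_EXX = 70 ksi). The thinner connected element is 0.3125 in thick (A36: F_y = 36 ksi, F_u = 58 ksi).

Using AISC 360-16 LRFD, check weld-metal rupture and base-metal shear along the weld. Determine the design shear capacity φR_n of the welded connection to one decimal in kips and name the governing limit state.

63.3 kips (base-metal shear governs)

Weld metal: throat = 0.707×0.375 = 0.26513 in, L = 9.375 in. φR_n = 0.75 × 0.6 × 70 × 0.26513 × 9.375 = 78.3 kips.
Base metal shear (0.3125 in plate): yield φR_n = 1.0×0.6×36×0.3125×9.375 = 63.3 kips; rupture φR_n = 0.75×0.6×58×0.3125×9.375 = 76.5 kips; take 63.3 kips (yield).
Governing: min(78.3, 63.3) = 63.3 kips → base-metal shear.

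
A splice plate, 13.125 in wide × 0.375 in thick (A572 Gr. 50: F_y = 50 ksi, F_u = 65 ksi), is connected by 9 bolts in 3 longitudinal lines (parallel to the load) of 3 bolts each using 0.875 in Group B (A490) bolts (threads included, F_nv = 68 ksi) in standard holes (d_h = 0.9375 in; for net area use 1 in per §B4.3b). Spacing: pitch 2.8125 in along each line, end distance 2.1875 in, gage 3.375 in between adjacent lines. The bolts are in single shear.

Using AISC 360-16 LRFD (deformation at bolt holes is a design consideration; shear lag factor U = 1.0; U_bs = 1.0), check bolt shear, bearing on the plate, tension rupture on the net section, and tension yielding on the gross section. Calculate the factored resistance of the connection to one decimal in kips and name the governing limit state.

Bolt shear: A_b = π(0.875)²/4 = 0.60132 in². φR_n = 0.75 × 68 × 0.60132 × 9 × 1 = 276.0 kips.
Bearing (0.375 in plate, F_u = 65 ksi): end bolts L_c = 2.1875 − 0.9375/2 = 1.71875, R_n = min(1.2×1.71875×0.375×65, 2.4×0.875×0.375×65) = 50.273 kips/bolt; interior L_c = 2.8125 − 0.9375 = 1.875, R_n = 51.188 kips/bolt. φR_n = 0.75 × (3×50.273 + 6×51.188) = 343.5 kips.
Tension rupture (net): A_n = (13.125 − 3×1)×0.375 = 3.7969 in² (U = 1.0, A_e = A_n). φR_n = 0.75 × 65 × 3.7969 = 185.1 kips.
Tension yield (gross): A_g = 13.125×0.375 = 4.9219 in². φR_n = 0.90 × 50 × 4.9219 = 221.5 kips.
Governing: min(276.0, 343.5, 185.1, 221.5) = 185.1 kips → net-section rupture.

185.1 kips (net-section rupture governs)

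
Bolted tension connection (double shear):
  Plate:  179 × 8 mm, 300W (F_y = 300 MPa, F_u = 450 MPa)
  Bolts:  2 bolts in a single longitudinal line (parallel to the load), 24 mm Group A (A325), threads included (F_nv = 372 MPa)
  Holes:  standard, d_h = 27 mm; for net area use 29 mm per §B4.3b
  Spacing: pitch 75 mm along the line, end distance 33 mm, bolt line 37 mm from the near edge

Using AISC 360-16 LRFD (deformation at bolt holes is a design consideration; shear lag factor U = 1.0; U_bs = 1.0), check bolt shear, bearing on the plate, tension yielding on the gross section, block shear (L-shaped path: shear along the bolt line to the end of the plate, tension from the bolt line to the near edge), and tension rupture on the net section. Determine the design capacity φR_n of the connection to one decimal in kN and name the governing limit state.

165.2 kN (block shear governs)

Bolt shear: A_b = π(24)²/4 = 452.39 mm². φR_n = 0.75 × 372 × 452.39 × 2 × 2 = 504.9 kN.
Bearing (8 mm plate, F_u = 450 MPa): end bolts L_c = 33 − 27/2 = 19.5, R_n = min(1.2×19.5×8×450, 2.4×24×8×450) = 84.24 kN/bolt; interior L_c = 75 − 27 = 48, R_n = 207.36 kN/bolt. φR_n = 0.75 × (1×84.24 + 1×207.36) = 218.7 kN.
Tension yield (gross): A_g = 179×8 = 1432 mm². φR_n = 0.90 × 300 × 1432 = 386.6 kN.
Block shear: shear path 1×[33+1×75] = 1×108 mm, A_gv = 864, A_nv = 1×(108 − 1.5×29)×8 = 516 mm²; tension to near edge: (37 − 0.5×29)×8 = 180 mm². R_n = min(0.6×450×516, 0.6×300×864) + 1.0×450×180 = min(139.32, 155.52) + 81 = 220.32 kN. φR_n = 0.75 × 220.32 = 165.2 kN.
Tension rupture (net): A_n = (179 − 1×29)×8 = 1200 mm² (U = 1.0, A_e = A_n). φR_n = 0.75 × 450 × 1200 = 405.0 kN.
Governing: min(504.9, 218.7, 386.6, 165.2, 405.0) = 165.2 kN → block shear.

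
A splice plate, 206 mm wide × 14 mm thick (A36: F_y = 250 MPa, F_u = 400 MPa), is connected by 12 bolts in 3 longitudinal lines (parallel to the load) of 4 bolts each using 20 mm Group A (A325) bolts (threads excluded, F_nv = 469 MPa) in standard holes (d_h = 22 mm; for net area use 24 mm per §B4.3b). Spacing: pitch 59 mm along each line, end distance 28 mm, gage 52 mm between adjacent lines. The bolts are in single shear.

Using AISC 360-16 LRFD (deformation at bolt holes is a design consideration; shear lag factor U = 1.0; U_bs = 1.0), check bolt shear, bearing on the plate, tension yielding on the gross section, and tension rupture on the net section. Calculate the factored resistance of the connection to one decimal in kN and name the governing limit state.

562.8 kN (net-section rupture governs)

Bolt shear: A_b = π(20)²/4 = 314.16 mm². φR_n = 0.75 × 469 × 314.16 × 12 × 1 = 1326.1 kN.
Bearing (14 mm plate, F_u = 400 MPa): end bolts L_c = 28 − 22/2 = 17, R_n = min(1.2×17×14×400, 2.4×20×14×400) = 114.24 kN/bolt; interior L_c = 59 − 22 = 37, R_n = 248.64 kN/bolt. φR_n = 0.75 × (3×114.24 + 9×248.64) = 1935.4 kN.
Tension yield (gross): A_g = 206×14 = 2884 mm². φR_n = 0.90 × 250 × 2884 = 648.9 kN.
Tension rupture (net): A_n = (206 − 3×24)×14 = 1876 mm² (U = 1.0, A_e = A_n). φR_n = 0.75 × 400 × 1876 = 562.8 kN.
Governing: min(1326.1, 1935.4, 648.9, 562.8) = 562.8 kN → net-section rupture.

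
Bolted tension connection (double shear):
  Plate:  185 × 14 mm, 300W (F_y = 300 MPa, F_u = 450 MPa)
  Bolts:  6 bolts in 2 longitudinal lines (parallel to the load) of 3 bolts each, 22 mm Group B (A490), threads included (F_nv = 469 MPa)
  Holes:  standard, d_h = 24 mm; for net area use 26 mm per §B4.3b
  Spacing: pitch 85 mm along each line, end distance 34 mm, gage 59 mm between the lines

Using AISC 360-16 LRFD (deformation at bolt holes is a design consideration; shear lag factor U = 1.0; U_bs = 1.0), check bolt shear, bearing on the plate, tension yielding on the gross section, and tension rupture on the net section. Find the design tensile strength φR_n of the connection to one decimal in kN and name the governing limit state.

Bolt shear: A_b = π(22)²/4 = 380.13 mm². φR_n = 0.75 × 469 × 380.13 × 6 × 2 = 1604.5 kN.
Bearing (14 mm plate, F_u = 450 MPa): end bolts L_c = 34 − 24/2 = 22, R_n = min(1.2×22×14×450, 2.4×22×14×450) = 166.32 kN/bolt; interior L_c = 85 − 24 = 61, R_n = 332.64 kN/bolt. φR_n = 0.75 × (2×166.32 + 4×332.64) = 1247.4 kN.
Tension yield (gross): A_g = 185×14 = 2590 mm². φR_n = 0.90 × 300 × 2590 = 699.3 kN.
Tension rupture (net): A_n = (185 − 2×26)×14 = 1862 mm² (U = 1.0, A_e = A_n). φR_n = 0.75 × 450 × 1862 = 628.4 kN.
Governing: min(1604.5, 1247.4, 699.3, 628.4) = 628.4 kN → net-section rupture.

628.4 kN (net-section rupture governs)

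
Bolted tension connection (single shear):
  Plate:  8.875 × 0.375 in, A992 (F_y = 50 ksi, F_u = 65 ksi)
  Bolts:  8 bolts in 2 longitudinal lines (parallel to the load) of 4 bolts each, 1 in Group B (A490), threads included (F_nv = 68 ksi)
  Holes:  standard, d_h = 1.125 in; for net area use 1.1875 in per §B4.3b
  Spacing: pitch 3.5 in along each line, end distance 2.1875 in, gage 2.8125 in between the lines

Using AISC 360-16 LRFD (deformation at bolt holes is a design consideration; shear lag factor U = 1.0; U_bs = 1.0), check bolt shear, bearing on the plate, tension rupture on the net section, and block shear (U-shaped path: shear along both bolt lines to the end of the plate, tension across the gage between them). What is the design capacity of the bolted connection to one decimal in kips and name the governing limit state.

Bolt shear: A_b = π(1)²/4 = 0.7854 in². φR_n = 0.75 × 68 × 0.7854 × 8 × 1 = 320.4 kips.
Bearing (0.375 in plate, F_u = 65 ksi): end bolts L_c = 2.1875 − 1.125/2 = 1.625, R_n = min(1.2×1.625×0.375×65, 2.4×1×0.375×65) = 47.531 kips/bolt; interior L_c = 3.5 − 1.125 = 2.375, R_n = 58.5 kips/bolt. φR_n = 0.75 × (2×47.531 + 6×58.5) = 334.5 kips.
Tension rupture (net): A_n = (8.875 − 2×1.1875)×0.375 = 2.4375 in² (U = 1.0, A_e = A_n). φR_n = 0.75 × 65 × 2.4375 = 118.8 kips.
Block shear: shear path 2×[2.1875+3×3.5] = 2×12.6875 in, A_gv = 9.5156, A_nv = 2×(12.6875 − 3.5×1.1875)×0.375 = 6.3984 in²; tension across gage: (2.8125 − 1×1.1875)×0.375 = 0.60938 in². R_n = min(0.6×65×6.3984, 0.6×50×9.5156) + 1.0×65×0.60938 = min(249.54, 285.47) + 39.61 = 289.15 kips. φR_n = 0.75 × 289.15 = 216.9 kips.
Governing: min(320.4, 334.5, 118.8, 216.9) = 118.8 kips → net-section rupture.

118.8 kips (net-section rupture governs)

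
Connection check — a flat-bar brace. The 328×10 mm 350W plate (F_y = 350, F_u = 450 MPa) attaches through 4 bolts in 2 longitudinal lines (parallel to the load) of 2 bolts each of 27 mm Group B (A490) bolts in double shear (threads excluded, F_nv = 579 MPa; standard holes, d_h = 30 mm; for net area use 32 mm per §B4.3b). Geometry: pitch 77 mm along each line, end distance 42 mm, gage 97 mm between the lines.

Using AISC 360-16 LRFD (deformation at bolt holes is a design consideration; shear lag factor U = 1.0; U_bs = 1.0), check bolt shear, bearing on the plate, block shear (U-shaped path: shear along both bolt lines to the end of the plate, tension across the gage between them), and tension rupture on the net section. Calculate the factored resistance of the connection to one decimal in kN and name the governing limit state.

Bolt shear: A_b = π(27)²/4 = 572.56 mm². φR_n = 0.75 × 579 × 572.56 × 4 × 2 = 1989.1 kN.
Bearing (10 mm plate, F_u = 450 MPa): end bolts L_c = 42 − 30/2 = 27, R_n = min(1.2×27×10×450, 2.4×27×10×450) = 145.8 kN/bolt; interior L_c = 77 − 30 = 47, R_n = 253.8 kN/bolt. φR_n = 0.75 × (2×145.8 + 2×253.8) = 599.4 kN.
Block shear: shear path 2×[42+1×77] = 2×119 mm, A_gv = 2380, A_nv = 2×(119 − 1.5×32)×10 = 1420 mm²; tension across gage: (97 − 1×32)×10 = 650 mm². R_n = min(0.6×450×1420, 0.6×350×2380) + 1.0×450×650 = min(383.4, 499.8) + 292.5 = 675.9 kN. φR_n = 0.75 × 675.9 = 506.9 kN.
Tension rupture (net): A_n = (328 − 2×32)×10 = 2640 mm² (U = 1.0, A_e = A_n). φR_n = 0.75 × 450 × 2640 = 891.0 kN.
Governing: min(1989.1, 599.4, 506.9, 891.0) = 506.9 kN → block shear.

506.9 kN (block shear governs)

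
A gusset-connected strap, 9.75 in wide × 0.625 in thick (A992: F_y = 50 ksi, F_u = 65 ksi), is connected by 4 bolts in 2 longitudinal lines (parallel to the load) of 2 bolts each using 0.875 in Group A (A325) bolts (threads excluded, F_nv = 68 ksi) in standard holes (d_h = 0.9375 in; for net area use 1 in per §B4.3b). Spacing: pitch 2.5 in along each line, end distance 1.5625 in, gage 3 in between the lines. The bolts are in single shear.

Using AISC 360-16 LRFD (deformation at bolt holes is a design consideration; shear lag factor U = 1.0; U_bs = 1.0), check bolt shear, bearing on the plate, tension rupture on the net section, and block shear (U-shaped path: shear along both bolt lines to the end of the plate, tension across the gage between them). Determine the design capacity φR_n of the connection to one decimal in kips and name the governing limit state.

122.7 kips (bolt shear governs)

Bolt shear: A_b = π(0.875)²/4 = 0.60132 in². φR_n = 0.75 × 68 × 0.60132 × 4 × 1 = 122.7 kips.
Bearing (0.625 in plate, F_u = 65 ksi): end bolts L_c = 1.5625 − 0.9375/2 = 1.09375, R_n = min(1.2×1.09375×0.625×65, 2.4×0.875×0.625×65) = 53.32 kips/bolt; interior L_c = 2.5 − 0.9375 = 1.5625, R_n = 76.172 kips/bolt. φR_n = 0.75 × (2×53.32 + 2×76.172) = 194.2 kips.
Tension rupture (net): A_n = (9.75 − 2×1)×0.625 = 4.8438 in² (U = 1.0, A_e = A_n). φR_n = 0.75 × 65 × 4.8438 = 236.1 kips.
Block shear: shear path 2×[1.5625+1×2.5] = 2×4.0625 in, A_gv = 5.0781, A_nv = 2×(4.0625 − 1.5×1)×0.625 = 3.2031 in²; tension across gage: (3 − 1×1)×0.625 = 1.25 in². R_n = min(0.6×65×3.2031, 0.6×50×5.0781) + 1.0×65×1.25 = min(124.92, 152.34) + 81.25 = 206.17 kips. φR_n = 0.75 × 206.17 = 154.6 kips.
Governing: min(122.7, 194.2, 236.1, 154.6) = 122.7 kips → bolt shear.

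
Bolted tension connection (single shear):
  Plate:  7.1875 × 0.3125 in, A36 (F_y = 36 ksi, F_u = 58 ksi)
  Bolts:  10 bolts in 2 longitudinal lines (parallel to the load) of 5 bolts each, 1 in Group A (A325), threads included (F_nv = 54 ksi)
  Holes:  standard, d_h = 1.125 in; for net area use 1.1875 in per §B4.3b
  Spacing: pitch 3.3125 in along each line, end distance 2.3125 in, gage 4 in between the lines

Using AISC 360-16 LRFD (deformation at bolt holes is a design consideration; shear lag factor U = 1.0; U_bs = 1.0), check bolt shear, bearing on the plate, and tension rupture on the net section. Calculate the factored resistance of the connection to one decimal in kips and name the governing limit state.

Bolt shear: A_b = π(1)²/4 = 0.7854 in². φR_n = 0.75 × 54 × 0.7854 × 10 × 1 = 318.1 kips.
Bearing (0.3125 in plate, F_u = 58 ksi): end bolts L_c = 2.3125 − 1.125/2 = 1.75, R_n = min(1.2×1.75×0.3125×58, 2.4×1×0.3125×58) = 38.063 kips/bolt; interior L_c = 3.3125 − 1.125 = 2.1875, R_n = 43.5 kips/bolt. φR_n = 0.75 × (2×38.063 + 8×43.5) = 318.1 kips.
Tension rupture (net): A_n = (7.1875 − 2×1.1875)×0.3125 = 1.5039 in² (U = 1.0, A_e = A_n). φR_n = 0.75 × 58 × 1.5039 = 65.4 kips.
Governing: min(318.1, 318.1, 65.4) = 65.4 kips → net-section rupture.

65.4 kips (net-section rupture governs)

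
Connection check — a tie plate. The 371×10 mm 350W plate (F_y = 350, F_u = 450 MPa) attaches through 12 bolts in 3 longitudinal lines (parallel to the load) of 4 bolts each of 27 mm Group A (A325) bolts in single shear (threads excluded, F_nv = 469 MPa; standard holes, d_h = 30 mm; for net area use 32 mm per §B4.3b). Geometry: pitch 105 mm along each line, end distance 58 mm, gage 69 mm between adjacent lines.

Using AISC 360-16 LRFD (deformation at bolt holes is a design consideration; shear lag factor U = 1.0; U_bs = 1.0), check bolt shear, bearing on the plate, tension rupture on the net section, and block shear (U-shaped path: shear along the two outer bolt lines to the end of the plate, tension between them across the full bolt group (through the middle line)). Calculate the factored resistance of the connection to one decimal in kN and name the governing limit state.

Bolt shear: A_b = π(27)²/4 = 572.56 mm². φR_n = 0.75 × 469 × 572.56 × 12 × 1 = 2416.8 kN.
Bearing (10 mm plate, F_u = 450 MPa): end bolts L_c = 58 − 30/2 = 43, R_n = min(1.2×43×10×450, 2.4×27×10×450) = 232.2 kN/bolt; interior L_c = 105 − 30 = 75, R_n = 291.6 kN/bolt. φR_n = 0.75 × (3×232.2 + 9×291.6) = 2490.8 kN.
Tension rupture (net): A_n = (371 − 3×32)×10 = 2750 mm² (U = 1.0, A_e = A_n). φR_n = 0.75 × 450 × 2750 = 928.1 kN.
Block shear: shear path 2×[58+3×105] = 2×373 mm, A_gv = 7460, A_nv = 2×(373 − 3.5×32)×10 = 5220 mm²; tension across gage: (138 − 2×32)×10 = 740 mm². R_n = min(0.6×450×5220, 0.6×350×7460) + 1.0×450×740 = min(1409.4, 1566.6) + 333 = 1742.4 kN. φR_n = 0.75 × 1742.4 = 1306.8 kN.
Governing: min(2416.8, 2490.8, 928.1, 1306.8) = 928.1 kN → net-section rupture.

928.1 kN (net-section rupture governs)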